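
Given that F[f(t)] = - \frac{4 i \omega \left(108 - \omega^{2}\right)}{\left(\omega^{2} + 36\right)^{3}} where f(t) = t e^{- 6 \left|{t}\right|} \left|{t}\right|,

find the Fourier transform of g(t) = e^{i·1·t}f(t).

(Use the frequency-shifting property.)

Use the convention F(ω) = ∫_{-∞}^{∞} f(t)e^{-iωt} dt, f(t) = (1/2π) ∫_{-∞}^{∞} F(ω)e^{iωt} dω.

F[g](ω) = \frac{4 i \left(\omega - 1\right) \left(\left(\omega - 1\right)^{2} - 108\right)}{\left(\left(\omega - 1\right)^{2} + 36\right)^{3}}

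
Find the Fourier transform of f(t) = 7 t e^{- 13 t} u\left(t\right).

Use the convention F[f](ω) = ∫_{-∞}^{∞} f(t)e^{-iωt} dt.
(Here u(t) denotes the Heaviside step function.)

F(ω) = \frac{7}{\left(i \omega + 13\right)^{2}}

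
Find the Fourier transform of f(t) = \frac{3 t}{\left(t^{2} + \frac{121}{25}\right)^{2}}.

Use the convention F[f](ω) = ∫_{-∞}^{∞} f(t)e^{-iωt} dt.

F(ω) = - \frac{15 i \pi \omega e^{- \frac{11 \left|{\omega}\right|}{5}}}{22}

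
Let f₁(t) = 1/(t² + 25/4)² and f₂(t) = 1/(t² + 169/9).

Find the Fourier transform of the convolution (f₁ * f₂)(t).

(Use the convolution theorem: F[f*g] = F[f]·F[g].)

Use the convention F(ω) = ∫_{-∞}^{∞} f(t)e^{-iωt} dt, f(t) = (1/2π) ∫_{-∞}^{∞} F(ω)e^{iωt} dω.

F[f₁*f₂](ω) = \frac{6 \pi^{2} \left(5 \left|{\omega}\right| + 2\right) e^{- \frac{41 \left|{\omega}\right|}{6}}}{1625}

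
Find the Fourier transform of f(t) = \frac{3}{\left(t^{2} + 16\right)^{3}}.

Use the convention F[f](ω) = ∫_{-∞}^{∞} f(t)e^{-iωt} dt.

F(ω) = \frac{3 \pi \left(16 \omega^{2} + 12 \left|{\omega}\right| + 3\right) e^{- 4 \left|{\omega}\right|}}{8192}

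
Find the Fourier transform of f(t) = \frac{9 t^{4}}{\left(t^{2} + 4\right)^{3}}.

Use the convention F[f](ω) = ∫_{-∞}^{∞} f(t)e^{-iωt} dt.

F(ω) = \frac{9 \pi \left(4 \omega^{2} - 10 \left|{\omega}\right| + 3\right) e^{- 2 \left|{\omega}\right|}}{16}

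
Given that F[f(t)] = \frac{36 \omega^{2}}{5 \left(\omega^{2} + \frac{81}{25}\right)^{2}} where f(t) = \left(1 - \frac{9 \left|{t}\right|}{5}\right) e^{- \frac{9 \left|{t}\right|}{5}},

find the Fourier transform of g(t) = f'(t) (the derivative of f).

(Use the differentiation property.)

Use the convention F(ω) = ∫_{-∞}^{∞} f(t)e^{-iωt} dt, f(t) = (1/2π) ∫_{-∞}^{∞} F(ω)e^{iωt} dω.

F[g](ω) = \frac{4500 i \omega^{3}}{\left(25 \omega^{2} + 81\right)^{2}}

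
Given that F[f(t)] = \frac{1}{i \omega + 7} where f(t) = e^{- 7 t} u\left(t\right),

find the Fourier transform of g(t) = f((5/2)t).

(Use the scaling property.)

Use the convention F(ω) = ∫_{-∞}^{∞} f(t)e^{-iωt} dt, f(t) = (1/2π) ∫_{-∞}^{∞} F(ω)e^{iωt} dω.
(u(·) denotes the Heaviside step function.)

F[g](ω) = \frac{2}{2 i \omega + 35}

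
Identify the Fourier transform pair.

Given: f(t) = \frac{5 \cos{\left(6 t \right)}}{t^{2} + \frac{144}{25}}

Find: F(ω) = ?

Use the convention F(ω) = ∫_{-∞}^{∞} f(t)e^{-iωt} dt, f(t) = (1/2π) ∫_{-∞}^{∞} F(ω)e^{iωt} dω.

F(ω) = \frac{25 \pi e^{- \frac{12 \left|{\omega + 6}\right|}{5}}}{24} + \frac{25 \pi e^{- \frac{12 \left|{\omega - 6}\right|}{5}}}{24}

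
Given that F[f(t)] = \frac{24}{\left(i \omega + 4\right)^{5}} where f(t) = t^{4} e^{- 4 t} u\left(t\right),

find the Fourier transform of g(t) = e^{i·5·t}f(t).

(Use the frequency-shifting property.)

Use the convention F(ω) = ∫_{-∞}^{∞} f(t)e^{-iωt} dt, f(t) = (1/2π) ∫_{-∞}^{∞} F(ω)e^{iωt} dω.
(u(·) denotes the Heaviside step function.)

F[g](ω) = \frac{24}{\left(i \left(\omega - 5\right) + 4\right)^{5}}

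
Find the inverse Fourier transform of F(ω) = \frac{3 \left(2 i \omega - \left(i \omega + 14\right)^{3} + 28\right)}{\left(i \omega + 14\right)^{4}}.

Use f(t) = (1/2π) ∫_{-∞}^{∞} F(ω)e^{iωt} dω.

f(t) = 3 \left(t^{2} - 1\right) e^{- 14 t} u\left(t\right)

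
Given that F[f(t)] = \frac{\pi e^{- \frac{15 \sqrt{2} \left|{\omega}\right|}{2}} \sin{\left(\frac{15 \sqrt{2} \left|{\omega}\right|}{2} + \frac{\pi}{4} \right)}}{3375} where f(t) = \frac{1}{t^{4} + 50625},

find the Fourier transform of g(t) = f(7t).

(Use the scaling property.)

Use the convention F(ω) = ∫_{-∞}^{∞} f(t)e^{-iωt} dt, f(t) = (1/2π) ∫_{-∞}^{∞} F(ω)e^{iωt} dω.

F[g](ω) = \frac{\pi e^{- \frac{15 \sqrt{2} \left|{\omega}\right|}{14}} \sin{\left(\frac{15 \sqrt{2} \left|{\omega}\right|}{14} + \frac{\pi}{4} \right)}}{23625}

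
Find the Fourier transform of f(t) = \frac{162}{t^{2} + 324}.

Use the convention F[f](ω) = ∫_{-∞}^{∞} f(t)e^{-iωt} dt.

F(ω) = 9 \pi e^{- 18 \left|{\omega}\right|}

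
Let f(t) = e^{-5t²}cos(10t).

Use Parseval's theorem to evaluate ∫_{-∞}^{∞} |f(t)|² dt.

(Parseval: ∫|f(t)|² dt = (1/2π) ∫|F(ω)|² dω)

∫|f(t)|² dt = \frac{\sqrt{10} \sqrt{\pi} \left(1 + e^{10}\right)}{20 e^{10}}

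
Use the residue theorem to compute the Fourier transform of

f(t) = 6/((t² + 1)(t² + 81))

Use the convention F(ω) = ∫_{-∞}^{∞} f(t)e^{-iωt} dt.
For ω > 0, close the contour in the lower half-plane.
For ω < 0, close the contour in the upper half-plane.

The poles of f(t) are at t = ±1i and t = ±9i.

Let g(z) = f(z)e^{-iωz}; for large |z| the factor e^{-iωz} decays in the lower half-plane when ω > 0 and in the upper half-plane when ω < 0.

Case ω > 0 (lower half-plane, clockwise contour ⇒ F(ω) = -2πi·ΣRes):
  Res_{z = - i} g(z) = \frac{3 i e^{- \omega}}{80}
  Res_{z = - 9 i} g(z) = - \frac{i e^{- 9 \omega}}{240}
  F(ω) = -2πi·ΣRes = \frac{\pi \left(9 e^{8 \omega} - 1\right) e^{- 9 \omega}}{120}

Case ω < 0 (upper half-plane, counterclockwise contour ⇒ F(ω) = +2πi·ΣRes):
  Res_{z = i} g(z) = - \frac{3 i e^{\omega}}{80}
  Res_{z = 9 i} g(z) = \frac{i e^{9 \omega}}{240}
  F(ω) = 2πi·ΣRes = \frac{\pi \left(9 - e^{8 \omega}\right) e^{\omega}}{120}

Both cases combine into a single formula in |ω|:

F(ω) = \frac{\pi \left(9 e^{8 \left|{\omega}\right|} - 1\right) e^{- 9 \left|{\omega}\right|}}{120}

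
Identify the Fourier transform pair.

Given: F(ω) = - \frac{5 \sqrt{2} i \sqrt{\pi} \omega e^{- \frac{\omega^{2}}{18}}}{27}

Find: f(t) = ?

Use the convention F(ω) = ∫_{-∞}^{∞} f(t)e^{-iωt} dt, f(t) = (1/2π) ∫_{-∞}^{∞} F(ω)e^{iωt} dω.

f(t) = 5 t e^{- \frac{9 t^{2}}{2}}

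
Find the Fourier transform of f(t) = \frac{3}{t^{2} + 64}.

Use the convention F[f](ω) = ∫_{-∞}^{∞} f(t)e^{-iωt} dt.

F(ω) = \frac{3 \pi e^{- 8 \left|{\omega}\right|}}{8}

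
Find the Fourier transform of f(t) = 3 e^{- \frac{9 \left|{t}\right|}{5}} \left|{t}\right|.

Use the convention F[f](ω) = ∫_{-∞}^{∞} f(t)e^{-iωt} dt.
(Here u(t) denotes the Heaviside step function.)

F(ω) = \frac{150 \left(81 - 25 \omega^{2}\right)}{\left(25 \omega^{2} + 81\right)^{2}}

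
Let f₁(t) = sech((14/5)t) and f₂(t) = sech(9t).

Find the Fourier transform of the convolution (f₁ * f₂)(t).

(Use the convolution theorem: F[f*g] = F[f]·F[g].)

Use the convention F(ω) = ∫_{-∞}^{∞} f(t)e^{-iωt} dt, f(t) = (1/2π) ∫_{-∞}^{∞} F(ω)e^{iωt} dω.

F[f₁*f₂](ω) = \frac{5 \pi^{2}}{126 \cosh{\left(\frac{\pi \omega}{18} \right)} \cosh{\left(\frac{5 \pi \omega}{28} \right)}}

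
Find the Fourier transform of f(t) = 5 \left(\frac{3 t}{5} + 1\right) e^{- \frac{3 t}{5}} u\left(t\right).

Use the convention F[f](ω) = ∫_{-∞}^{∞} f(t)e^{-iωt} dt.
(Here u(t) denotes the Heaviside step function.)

F(ω) = \frac{25 \left(- 5 i \omega - 6\right)}{25 \omega^{2} - 30 i \omega - 9}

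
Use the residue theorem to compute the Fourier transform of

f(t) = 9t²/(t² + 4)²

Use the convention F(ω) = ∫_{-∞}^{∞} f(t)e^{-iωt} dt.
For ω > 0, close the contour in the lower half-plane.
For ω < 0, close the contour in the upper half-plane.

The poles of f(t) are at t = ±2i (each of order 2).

Let g(z) = f(z)e^{-iωz}; for large |z| the factor e^{-iωz} decays in the lower half-plane when ω > 0 and in the upper half-plane when ω < 0.

Case ω > 0 (lower half-plane, clockwise contour ⇒ F(ω) = -2πi·ΣRes):
  Res_{z = - 2 i} g(z) = \frac{9 i \left(1 - 2 \omega\right) e^{- 2 \omega}}{8} (pole of order 2)
  F(ω) = -2πi·ΣRes = \frac{9 \pi \left(1 - 2 \omega\right) e^{- 2 \omega}}{4}

Case ω < 0 (upper half-plane, counterclockwise contour ⇒ F(ω) = +2πi·ΣRes):
  Res_{z = 2 i} g(z) = \frac{9 i \left(- 2 \omega - 1\right) e^{2 \omega}}{8} (pole of order 2)
  F(ω) = 2πi·ΣRes = \frac{9 \pi \left(2 \omega + 1\right) e^{2 \omega}}{4}

Both cases combine into a single formula in |ω|:

F(ω) = \frac{9 \pi \left(1 - 2 \left|{\omega}\right|\right) e^{- 2 \left|{\omega}\right|}}{4}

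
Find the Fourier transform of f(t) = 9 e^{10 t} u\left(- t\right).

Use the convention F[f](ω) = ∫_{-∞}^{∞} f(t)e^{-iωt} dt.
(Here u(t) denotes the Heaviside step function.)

F(ω) = - \frac{9}{i \omega - 10}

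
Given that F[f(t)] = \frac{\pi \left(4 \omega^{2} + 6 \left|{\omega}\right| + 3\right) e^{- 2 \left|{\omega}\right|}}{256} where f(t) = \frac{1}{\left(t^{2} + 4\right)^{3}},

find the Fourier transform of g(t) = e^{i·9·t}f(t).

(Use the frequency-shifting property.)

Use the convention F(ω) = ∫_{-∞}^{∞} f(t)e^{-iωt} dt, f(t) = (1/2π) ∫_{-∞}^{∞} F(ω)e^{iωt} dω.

F[g](ω) = \frac{\pi \left(4 \left(\omega - 9\right)^{2} + 6 \left|{\omega - 9}\right| + 3\right) e^{- 2 \left|{\omega - 9}\right|}}{256}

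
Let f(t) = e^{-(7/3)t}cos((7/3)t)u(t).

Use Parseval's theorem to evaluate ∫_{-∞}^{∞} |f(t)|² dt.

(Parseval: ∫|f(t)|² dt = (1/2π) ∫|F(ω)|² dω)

∫|f(t)|² dt = \frac{9}{56}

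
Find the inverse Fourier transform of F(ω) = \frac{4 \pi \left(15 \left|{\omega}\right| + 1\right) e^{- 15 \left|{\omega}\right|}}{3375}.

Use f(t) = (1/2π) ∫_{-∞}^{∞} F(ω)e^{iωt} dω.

f(t) = \frac{8}{\left(t^{2} + 225\right)^{2}}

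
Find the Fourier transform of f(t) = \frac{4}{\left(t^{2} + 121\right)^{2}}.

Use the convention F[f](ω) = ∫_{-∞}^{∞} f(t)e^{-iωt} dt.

F(ω) = \frac{2 \pi \left(11 \left|{\omega}\right| + 1\right) e^{- 11 \left|{\omega}\right|}}{1331}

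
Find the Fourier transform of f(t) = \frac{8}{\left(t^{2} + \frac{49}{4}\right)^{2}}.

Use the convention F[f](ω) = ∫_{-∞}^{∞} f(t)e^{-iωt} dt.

F(ω) = \frac{16 \pi \left(7 \left|{\omega}\right| + 2\right) e^{- \frac{7 \left|{\omega}\right|}{2}}}{343}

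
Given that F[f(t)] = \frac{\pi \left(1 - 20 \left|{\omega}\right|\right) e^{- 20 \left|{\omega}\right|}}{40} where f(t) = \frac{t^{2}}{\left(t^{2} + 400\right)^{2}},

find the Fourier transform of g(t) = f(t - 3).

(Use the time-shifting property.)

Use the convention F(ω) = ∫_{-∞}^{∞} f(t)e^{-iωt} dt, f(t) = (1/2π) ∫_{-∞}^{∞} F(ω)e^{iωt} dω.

F[g](ω) = \frac{\pi \left(1 - 20 \left|{\omega}\right|\right) e^{- 3 i \omega - 20 \left|{\omega}\right|}}{40}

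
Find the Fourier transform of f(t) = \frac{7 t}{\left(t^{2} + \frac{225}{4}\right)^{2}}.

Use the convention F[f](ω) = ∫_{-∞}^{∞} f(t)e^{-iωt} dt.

F(ω) = - \frac{7 i \pi \omega e^{- \frac{15 \left|{\omega}\right|}{2}}}{15}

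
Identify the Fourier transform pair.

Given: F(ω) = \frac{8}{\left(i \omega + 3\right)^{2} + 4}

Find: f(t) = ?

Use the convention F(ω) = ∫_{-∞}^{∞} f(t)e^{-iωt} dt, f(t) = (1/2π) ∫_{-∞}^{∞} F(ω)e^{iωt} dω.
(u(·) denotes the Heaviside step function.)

f(t) = 4 e^{- 3 t} \sin{\left(2 t \right)} u\left(t\right)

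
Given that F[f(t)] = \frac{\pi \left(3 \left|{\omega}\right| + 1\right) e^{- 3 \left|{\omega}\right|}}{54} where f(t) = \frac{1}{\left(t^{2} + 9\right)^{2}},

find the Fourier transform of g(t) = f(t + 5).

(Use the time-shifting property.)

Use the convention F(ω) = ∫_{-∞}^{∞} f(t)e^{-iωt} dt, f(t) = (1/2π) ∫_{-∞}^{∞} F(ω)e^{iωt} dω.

F[g](ω) = \frac{\pi \left(3 \left|{\omega}\right| + 1\right) e^{5 i \omega - 3 \left|{\omega}\right|}}{54}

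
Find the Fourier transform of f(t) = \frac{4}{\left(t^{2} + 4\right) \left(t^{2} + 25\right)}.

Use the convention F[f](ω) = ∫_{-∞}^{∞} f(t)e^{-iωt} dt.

F(ω) = \frac{2 \pi \left(5 e^{3 \left|{\omega}\right|} - 2\right) e^{- 5 \left|{\omega}\right|}}{105}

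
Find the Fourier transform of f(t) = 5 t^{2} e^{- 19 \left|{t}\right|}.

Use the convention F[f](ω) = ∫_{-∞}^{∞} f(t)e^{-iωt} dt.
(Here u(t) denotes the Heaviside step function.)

F(ω) = \frac{380 \left(361 - 3 \omega^{2}\right)}{\left(\omega^{2} + 361\right)^{3}}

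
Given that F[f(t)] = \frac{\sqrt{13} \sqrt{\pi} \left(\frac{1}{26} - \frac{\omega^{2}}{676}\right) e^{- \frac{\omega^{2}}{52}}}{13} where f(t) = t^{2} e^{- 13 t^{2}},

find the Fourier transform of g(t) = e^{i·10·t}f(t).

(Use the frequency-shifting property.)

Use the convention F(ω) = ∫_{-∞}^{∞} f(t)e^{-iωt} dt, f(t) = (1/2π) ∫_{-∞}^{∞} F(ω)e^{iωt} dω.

F[g](ω) = \frac{\sqrt{13} \sqrt{\pi} \left(26 - \left(\omega - 10\right)^{2}\right) e^{- \frac{\left(\omega - 10\right)^{2}}{52}}}{8788}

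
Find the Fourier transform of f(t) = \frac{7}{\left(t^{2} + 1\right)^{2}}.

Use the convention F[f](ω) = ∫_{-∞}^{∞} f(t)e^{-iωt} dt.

F(ω) = \frac{7 \pi \left(\left|{\omega}\right| + 1\right) e^{- \left|{\omega}\right|}}{2}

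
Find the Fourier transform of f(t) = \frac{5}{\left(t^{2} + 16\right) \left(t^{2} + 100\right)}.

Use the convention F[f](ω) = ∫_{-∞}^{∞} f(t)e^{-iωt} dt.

F(ω) = \frac{\pi \left(5 e^{6 \left|{\omega}\right|} - 2\right) e^{- 10 \left|{\omega}\right|}}{336}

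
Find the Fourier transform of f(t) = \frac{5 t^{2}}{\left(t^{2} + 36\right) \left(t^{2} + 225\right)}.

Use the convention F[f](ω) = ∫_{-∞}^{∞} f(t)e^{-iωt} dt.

F(ω) = \frac{5 \pi \left(5 - 2 e^{9 \left|{\omega}\right|}\right) e^{- 15 \left|{\omega}\right|}}{63}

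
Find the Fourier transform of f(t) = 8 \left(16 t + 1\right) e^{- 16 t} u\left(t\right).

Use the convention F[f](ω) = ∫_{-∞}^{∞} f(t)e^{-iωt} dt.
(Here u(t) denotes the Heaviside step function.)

F(ω) = \frac{8 \left(- i \omega - 32\right)}{\omega^{2} - 32 i \omega - 256}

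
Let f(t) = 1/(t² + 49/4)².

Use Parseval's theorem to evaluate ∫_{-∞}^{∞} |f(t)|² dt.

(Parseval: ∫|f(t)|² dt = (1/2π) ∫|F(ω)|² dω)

∫|f(t)|² dt = \frac{40 \pi}{823543}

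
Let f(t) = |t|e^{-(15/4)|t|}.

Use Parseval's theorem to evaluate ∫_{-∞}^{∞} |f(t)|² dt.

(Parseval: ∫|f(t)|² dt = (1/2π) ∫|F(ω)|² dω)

∫|f(t)|² dt = \frac{32}{3375}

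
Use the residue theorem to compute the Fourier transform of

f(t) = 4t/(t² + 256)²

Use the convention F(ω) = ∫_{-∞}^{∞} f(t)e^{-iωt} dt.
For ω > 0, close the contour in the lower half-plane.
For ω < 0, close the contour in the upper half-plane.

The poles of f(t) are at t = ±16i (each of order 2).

Let g(z) = f(z)e^{-iωz}; for large |z| the factor e^{-iωz} decays in the lower half-plane when ω > 0 and in the upper half-plane when ω < 0.

Case ω > 0 (lower half-plane, clockwise contour ⇒ F(ω) = -2πi·ΣRes):
  Res_{z = - 16 i} g(z) = \frac{\omega e^{- 16 \omega}}{16} (pole of order 2)
  F(ω) = -2πi·ΣRes = - \frac{i \pi \omega e^{- 16 \omega}}{8}

Case ω < 0 (upper half-plane, counterclockwise contour ⇒ F(ω) = +2πi·ΣRes):
  Res_{z = 16 i} g(z) = - \frac{\omega e^{16 \omega}}{16} (pole of order 2)
  F(ω) = 2πi·ΣRes = - \frac{i \pi \omega e^{16 \omega}}{8}

Both cases combine into a single formula in |ω|:

F(ω) = - \frac{i \pi \omega e^{- 16 \left|{\omega}\right|}}{8}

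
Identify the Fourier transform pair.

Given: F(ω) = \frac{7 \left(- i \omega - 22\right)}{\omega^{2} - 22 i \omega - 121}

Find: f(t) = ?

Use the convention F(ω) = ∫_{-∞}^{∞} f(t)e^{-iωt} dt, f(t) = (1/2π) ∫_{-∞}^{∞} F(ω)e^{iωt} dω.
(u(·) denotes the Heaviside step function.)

f(t) = 7 \left(11 t + 1\right) e^{- 11 t} u\left(t\right)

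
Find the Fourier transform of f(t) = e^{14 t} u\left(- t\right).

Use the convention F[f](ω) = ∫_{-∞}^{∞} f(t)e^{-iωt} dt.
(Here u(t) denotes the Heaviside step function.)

F(ω) = \frac{i}{\omega + 14 i}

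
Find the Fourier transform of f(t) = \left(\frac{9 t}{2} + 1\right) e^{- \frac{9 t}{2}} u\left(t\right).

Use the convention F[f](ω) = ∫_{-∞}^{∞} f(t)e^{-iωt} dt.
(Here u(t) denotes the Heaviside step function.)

F(ω) = \frac{4 \left(- i \omega - 9\right)}{4 \omega^{2} - 36 i \omega - 81}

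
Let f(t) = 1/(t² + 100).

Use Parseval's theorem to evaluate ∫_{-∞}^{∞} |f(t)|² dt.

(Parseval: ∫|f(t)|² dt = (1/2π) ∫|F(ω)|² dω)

∫|f(t)|² dt = \frac{\pi}{2000}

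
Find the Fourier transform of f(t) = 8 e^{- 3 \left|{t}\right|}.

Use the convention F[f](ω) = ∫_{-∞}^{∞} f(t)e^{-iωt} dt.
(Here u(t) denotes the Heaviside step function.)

F(ω) = \frac{48}{\omega^{2} + 9}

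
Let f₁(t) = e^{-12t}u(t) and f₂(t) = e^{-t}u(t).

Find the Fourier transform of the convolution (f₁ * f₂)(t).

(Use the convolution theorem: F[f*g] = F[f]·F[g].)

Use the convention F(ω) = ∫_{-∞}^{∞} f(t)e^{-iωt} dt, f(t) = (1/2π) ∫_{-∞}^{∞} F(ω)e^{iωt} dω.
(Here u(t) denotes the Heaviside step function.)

F[f₁*f₂](ω) = \frac{1}{\left(i \omega + 1\right) \left(i \omega + 12\right)}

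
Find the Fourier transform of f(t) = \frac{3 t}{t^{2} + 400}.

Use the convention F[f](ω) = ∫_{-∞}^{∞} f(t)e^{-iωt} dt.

F(ω) = - 3 i \pi e^{- 20 \left|{\omega}\right|} \operatorname{sign}{\left(\omega \right)}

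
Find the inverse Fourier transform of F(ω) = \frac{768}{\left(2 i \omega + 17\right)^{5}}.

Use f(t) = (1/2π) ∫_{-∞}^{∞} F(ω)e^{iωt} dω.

f(t) = t^{4} e^{- \frac{17 t}{2}} u\left(t\right)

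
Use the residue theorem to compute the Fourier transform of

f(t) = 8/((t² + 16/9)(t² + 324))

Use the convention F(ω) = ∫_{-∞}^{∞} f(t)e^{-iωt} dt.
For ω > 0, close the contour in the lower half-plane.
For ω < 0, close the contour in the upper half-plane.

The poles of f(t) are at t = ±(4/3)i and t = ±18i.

Let g(z) = f(z)e^{-iωz}; for large |z| the factor e^{-iωz} decays in the lower half-plane when ω > 0 and in the upper half-plane when ω < 0.

Case ω > 0 (lower half-plane, clockwise contour ⇒ F(ω) = -2πi·ΣRes):
  Res_{z = - \frac{4 i}{3}} g(z) = \frac{27 i e^{- \frac{4 \omega}{3}}}{2900}
  Res_{z = - 18 i} g(z) = - \frac{i e^{- 18 \omega}}{1450}
  F(ω) = -2πi·ΣRes = - \frac{\pi e^{- 18 \omega}}{725} + \frac{27 \pi e^{- \frac{4 \omega}{3}}}{1450}

Case ω < 0 (upper half-plane, counterclockwise contour ⇒ F(ω) = +2πi·ΣRes):
  Res_{z = \frac{4 i}{3}} g(z) = - \frac{27 i e^{\frac{4 \omega}{3}}}{2900}
  Res_{z = 18 i} g(z) = \frac{i e^{18 \omega}}{1450}
  F(ω) = 2πi·ΣRes = \frac{\pi \left(27 e^{\frac{4 \omega}{3}} - 2 e^{18 \omega}\right)}{1450}

Both cases combine into a single formula in |ω|:

F(ω) = - \frac{\pi e^{- 18 \left|{\omega}\right|}}{725} + \frac{27 \pi e^{- \frac{4 \left|{\omega}\right|}{3}}}{1450}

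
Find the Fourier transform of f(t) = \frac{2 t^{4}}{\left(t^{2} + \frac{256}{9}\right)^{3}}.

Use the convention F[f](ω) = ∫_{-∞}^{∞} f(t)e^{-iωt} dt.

F(ω) = \frac{\pi \left(256 \omega^{2} - 240 \left|{\omega}\right| + 27\right) e^{- \frac{16 \left|{\omega}\right|}{3}}}{192}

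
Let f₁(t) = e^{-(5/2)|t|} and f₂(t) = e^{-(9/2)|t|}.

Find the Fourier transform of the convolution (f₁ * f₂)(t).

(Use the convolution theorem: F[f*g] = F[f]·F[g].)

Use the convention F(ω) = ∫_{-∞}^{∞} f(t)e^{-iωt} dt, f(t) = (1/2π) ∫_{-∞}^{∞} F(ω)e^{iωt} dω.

F[f₁*f₂](ω) = \frac{720}{16 \omega^{4} + 424 \omega^{2} + 2025}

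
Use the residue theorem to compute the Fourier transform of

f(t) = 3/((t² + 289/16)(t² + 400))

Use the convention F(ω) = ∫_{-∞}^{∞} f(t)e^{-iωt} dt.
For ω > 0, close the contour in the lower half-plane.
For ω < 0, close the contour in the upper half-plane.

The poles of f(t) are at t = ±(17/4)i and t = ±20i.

Let g(z) = f(z)e^{-iωz}; for large |z| the factor e^{-iωz} decays in the lower half-plane when ω > 0 and in the upper half-plane when ω < 0.

Case ω > 0 (lower half-plane, clockwise contour ⇒ F(ω) = -2πi·ΣRes):
  Res_{z = - \frac{17 i}{4}} g(z) = \frac{32 i e^{- \frac{17 \omega}{4}}}{34629}
  Res_{z = - 20 i} g(z) = - \frac{2 i e^{- 20 \omega}}{10185}
  F(ω) = -2πi·ΣRes = - \frac{4 \pi e^{- 20 \omega}}{10185} + \frac{64 \pi e^{- \frac{17 \omega}{4}}}{34629}

Case ω < 0 (upper half-plane, counterclockwise contour ⇒ F(ω) = +2πi·ΣRes):
  Res_{z = \frac{17 i}{4}} g(z) = - \frac{32 i e^{\frac{17 \omega}{4}}}{34629}
  Res_{z = 20 i} g(z) = \frac{2 i e^{20 \omega}}{10185}
  F(ω) = 2πi·ΣRes = \frac{4 \pi \left(80 e^{\frac{17 \omega}{4}} - 17 e^{20 \omega}\right)}{173145}

Both cases combine into a single formula in |ω|:

F(ω) = - \frac{4 \pi e^{- 20 \left|{\omega}\right|}}{10185} + \frac{64 \pi e^{- \frac{17 \left|{\omega}\right|}{4}}}{34629}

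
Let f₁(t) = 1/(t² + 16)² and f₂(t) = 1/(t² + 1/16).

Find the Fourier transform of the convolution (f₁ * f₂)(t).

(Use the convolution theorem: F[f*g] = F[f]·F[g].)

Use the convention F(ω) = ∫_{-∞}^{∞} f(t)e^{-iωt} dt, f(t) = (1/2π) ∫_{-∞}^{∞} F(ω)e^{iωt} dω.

F[f₁*f₂](ω) = \frac{\pi^{2} \left(4 \left|{\omega}\right| + 1\right) e^{- \frac{17 \left|{\omega}\right|}{4}}}{32}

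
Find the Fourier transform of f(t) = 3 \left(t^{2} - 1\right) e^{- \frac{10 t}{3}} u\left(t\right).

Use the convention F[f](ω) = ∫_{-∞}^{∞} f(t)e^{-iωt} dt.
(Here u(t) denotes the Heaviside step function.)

F(ω) = \frac{9 \left(54 i \omega - \left(3 i \omega + 10\right)^{3} + 180\right)}{\left(3 i \omega + 10\right)^{4}}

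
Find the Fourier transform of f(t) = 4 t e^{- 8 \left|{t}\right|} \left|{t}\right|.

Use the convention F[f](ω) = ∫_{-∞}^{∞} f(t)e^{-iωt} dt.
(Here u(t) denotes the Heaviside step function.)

F(ω) = \frac{16 i \omega \left(\omega^{2} - 192\right)}{\left(\omega^{2} + 64\right)^{3}}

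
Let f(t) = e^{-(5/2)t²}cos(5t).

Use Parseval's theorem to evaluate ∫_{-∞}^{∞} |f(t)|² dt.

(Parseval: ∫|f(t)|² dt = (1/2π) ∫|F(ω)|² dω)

∫|f(t)|² dt = \frac{\sqrt{5} \sqrt{\pi} \left(1 + e^{5}\right)}{10 e^{5}}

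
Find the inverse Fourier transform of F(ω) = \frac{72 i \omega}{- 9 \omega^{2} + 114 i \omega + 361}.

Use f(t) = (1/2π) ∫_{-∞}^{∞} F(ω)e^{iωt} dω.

f(t) = 8 \left(1 - \frac{19 t}{3}\right) e^{- \frac{19 t}{3}} u\left(t\right)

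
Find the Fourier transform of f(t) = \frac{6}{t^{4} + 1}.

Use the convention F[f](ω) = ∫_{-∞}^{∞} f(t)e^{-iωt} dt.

F(ω) = 6 \pi e^{- \frac{\sqrt{2} \left|{\omega}\right|}{2}} \sin{\left(\frac{\sqrt{2} \left|{\omega}\right|}{2} + \frac{\pi}{4} \right)}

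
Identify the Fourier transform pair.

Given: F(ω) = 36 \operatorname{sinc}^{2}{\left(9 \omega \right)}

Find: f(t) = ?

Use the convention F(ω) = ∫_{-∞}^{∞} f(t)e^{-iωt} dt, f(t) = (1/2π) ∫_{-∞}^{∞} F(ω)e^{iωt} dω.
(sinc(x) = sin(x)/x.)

f(t) = 2 \left(\begin{cases} 1 - \frac{\left|{t}\right|}{18} & \text{for}\: \left|{t}\right| < 18 \\0 & \text{otherwise} \end{cases}\right)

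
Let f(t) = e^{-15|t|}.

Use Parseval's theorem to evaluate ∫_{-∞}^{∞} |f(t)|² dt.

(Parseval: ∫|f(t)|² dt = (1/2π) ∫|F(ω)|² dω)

∫|f(t)|² dt = \frac{1}{15}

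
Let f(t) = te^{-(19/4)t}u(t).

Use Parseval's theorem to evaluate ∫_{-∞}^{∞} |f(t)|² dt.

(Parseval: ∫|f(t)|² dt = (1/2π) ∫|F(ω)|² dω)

∫|f(t)|² dt = \frac{16}{6859}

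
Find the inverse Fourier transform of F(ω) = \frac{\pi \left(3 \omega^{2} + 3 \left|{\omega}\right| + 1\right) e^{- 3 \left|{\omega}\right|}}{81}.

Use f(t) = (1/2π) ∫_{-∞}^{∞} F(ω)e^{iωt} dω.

f(t) = \frac{8}{\left(t^{2} + 9\right)^{3}}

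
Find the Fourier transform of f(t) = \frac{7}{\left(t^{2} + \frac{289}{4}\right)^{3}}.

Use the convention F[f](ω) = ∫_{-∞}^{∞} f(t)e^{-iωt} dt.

F(ω) = \frac{7 \pi \left(289 \omega^{2} + 102 \left|{\omega}\right| + 12\right) e^{- \frac{17 \left|{\omega}\right|}{2}}}{1419857}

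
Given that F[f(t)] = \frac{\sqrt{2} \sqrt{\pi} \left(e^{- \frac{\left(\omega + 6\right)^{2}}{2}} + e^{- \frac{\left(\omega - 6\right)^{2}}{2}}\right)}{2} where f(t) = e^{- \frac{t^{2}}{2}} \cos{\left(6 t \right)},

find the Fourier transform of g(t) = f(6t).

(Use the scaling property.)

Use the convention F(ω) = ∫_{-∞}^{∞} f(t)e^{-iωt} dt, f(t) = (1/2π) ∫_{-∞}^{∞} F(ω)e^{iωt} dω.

F[g](ω) = \frac{\sqrt{2} \sqrt{\pi} \left(e^{2 \omega} + 1\right) e^{- \frac{\omega^{2}}{72} - \omega - 18}}{12}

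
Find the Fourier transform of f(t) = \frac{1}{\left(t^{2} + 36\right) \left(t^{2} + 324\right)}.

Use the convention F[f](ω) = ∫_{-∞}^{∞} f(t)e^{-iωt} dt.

F(ω) = \frac{\pi \left(3 e^{12 \left|{\omega}\right|} - 1\right) e^{- 18 \left|{\omega}\right|}}{5184}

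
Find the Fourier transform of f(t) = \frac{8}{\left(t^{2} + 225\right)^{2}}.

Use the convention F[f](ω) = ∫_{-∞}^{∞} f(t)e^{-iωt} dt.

F(ω) = \frac{4 \pi \left(15 \left|{\omega}\right| + 1\right) e^{- 15 \left|{\omega}\right|}}{3375}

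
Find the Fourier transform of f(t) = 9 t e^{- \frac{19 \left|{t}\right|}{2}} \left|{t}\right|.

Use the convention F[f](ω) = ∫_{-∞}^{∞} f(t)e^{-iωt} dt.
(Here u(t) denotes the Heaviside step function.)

F(ω) = \frac{576 i \omega \left(4 \omega^{2} - 1083\right)}{\left(4 \omega^{2} + 361\right)^{3}}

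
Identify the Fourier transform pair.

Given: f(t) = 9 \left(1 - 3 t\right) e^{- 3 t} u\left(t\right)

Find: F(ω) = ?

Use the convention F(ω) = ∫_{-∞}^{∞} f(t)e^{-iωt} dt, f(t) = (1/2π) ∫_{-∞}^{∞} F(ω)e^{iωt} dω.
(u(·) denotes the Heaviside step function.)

F(ω) = \frac{9 i \omega}{- \omega^{2} + 6 i \omega + 9}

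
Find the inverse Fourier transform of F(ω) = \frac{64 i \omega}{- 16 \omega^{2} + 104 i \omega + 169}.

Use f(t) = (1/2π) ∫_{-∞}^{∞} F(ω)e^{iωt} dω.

f(t) = 4 \left(1 - \frac{13 t}{4}\right) e^{- \frac{13 t}{4}} u\left(t\right)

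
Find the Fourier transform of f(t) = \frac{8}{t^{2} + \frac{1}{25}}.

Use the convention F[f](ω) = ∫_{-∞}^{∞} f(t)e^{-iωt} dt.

F(ω) = 40 \pi e^{- \frac{\left|{\omega}\right|}{5}}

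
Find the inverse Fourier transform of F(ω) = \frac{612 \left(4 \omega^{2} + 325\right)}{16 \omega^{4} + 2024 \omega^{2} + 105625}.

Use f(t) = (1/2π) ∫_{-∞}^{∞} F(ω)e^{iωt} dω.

f(t) = 9 e^{- \frac{17 \left|{t}\right|}{2}} \cos{\left(3 \left|{t}\right| \right)}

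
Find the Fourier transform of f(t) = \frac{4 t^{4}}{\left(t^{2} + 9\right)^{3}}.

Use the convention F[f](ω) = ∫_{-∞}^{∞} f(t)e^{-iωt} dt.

F(ω) = \frac{\pi \left(3 \omega^{2} - 5 \left|{\omega}\right| + 1\right) e^{- 3 \left|{\omega}\right|}}{2}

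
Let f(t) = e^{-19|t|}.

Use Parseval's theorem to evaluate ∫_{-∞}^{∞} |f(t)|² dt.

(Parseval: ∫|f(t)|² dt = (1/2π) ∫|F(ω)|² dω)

∫|f(t)|² dt = \frac{1}{19}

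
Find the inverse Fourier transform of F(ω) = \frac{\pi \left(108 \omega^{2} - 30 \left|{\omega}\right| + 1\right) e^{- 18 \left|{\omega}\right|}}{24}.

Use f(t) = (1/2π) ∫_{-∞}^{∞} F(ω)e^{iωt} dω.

f(t) = \frac{2 t^{4}}{\left(t^{2} + 324\right)^{3}}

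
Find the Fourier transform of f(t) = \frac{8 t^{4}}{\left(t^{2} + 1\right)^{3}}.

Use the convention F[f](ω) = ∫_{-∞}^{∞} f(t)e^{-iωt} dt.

F(ω) = \pi \left(\omega^{2} - 5 \left|{\omega}\right| + 3\right) e^{- \left|{\omega}\right|}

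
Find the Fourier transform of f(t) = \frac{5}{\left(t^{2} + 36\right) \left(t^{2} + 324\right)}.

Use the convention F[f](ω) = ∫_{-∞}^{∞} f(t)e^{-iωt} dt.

F(ω) = \frac{5 \pi \left(3 e^{12 \left|{\omega}\right|} - 1\right) e^{- 18 \left|{\omega}\right|}}{5184}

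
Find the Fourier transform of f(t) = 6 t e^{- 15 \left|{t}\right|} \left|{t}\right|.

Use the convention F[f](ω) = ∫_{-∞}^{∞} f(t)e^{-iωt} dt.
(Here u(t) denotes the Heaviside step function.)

F(ω) = \frac{24 i \omega \left(\omega^{2} - 675\right)}{\left(\omega^{2} + 225\right)^{3}}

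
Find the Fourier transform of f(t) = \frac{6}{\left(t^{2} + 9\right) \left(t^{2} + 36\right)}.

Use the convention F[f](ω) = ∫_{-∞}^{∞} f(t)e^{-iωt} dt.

F(ω) = \frac{\pi \left(2 e^{3 \left|{\omega}\right|} - 1\right) e^{- 6 \left|{\omega}\right|}}{27}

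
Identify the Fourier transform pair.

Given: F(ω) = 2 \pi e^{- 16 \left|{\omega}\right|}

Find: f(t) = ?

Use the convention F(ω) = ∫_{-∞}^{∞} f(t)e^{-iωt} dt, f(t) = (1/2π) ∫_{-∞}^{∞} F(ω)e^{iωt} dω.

f(t) = \frac{32}{t^{2} + 256}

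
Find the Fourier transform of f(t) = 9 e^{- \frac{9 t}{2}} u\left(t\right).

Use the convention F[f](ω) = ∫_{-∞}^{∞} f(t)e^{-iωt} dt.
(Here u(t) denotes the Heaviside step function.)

F(ω) = \frac{18}{2 i \omega + 9}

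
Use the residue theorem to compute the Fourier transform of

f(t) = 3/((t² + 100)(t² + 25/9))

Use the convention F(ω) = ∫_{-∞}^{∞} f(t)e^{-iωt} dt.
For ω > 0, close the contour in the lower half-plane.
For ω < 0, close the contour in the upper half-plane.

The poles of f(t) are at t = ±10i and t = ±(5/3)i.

Let g(z) = f(z)e^{-iωz}; for large |z| the factor e^{-iωz} decays in the lower half-plane when ω > 0 and in the upper half-plane when ω < 0.

Case ω > 0 (lower half-plane, clockwise contour ⇒ F(ω) = -2πi·ΣRes):
  Res_{z = - 10 i} g(z) = - \frac{27 i e^{- 10 \omega}}{17500}
  Res_{z = - \frac{5 i}{3}} g(z) = \frac{81 i e^{- \frac{5 \omega}{3}}}{8750}
  F(ω) = -2πi·ΣRes = - \frac{27 \pi e^{- 10 \omega}}{8750} + \frac{81 \pi e^{- \frac{5 \omega}{3}}}{4375}

Case ω < 0 (upper half-plane, counterclockwise contour ⇒ F(ω) = +2πi·ΣRes):
  Res_{z = 10 i} g(z) = \frac{27 i e^{10 \omega}}{17500}
  Res_{z = \frac{5 i}{3}} g(z) = - \frac{81 i e^{\frac{5 \omega}{3}}}{8750}
  F(ω) = 2πi·ΣRes = \frac{27 \pi \left(6 e^{\frac{5 \omega}{3}} - e^{10 \omega}\right)}{8750}

Both cases combine into a single formula in |ω|:

F(ω) = - \frac{27 \pi e^{- 10 \left|{\omega}\right|}}{8750} + \frac{81 \pi e^{- \frac{5 \left|{\omega}\right|}{3}}}{4375}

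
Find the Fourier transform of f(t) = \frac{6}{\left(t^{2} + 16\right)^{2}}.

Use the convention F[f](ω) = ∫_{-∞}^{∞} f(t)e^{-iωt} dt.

F(ω) = \frac{3 \pi \left(4 \left|{\omega}\right| + 1\right) e^{- 4 \left|{\omega}\right|}}{64}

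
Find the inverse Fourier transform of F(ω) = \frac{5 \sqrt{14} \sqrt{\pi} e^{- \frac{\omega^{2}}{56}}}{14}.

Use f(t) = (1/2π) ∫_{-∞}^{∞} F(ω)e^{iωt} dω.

f(t) = 5 e^{- 14 t^{2}}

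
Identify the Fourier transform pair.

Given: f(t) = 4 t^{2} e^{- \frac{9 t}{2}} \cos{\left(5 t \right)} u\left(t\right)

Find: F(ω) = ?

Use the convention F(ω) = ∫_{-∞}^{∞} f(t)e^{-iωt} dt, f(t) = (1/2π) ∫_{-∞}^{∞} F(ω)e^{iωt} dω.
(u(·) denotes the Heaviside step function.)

F(ω) = \frac{64 \left(- 600 i \omega + \left(2 i \omega + 9\right)^{3} - 2700\right)}{\left(\left(2 i \omega + 9\right)^{2} + 100\right)^{3}}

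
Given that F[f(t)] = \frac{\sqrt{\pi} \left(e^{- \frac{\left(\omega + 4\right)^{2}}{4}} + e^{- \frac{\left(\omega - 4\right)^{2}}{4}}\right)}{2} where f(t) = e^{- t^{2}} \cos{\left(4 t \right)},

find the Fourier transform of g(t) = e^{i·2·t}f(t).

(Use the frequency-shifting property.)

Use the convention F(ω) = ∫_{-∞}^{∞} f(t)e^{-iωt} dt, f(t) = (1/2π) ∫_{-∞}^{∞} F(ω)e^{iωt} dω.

F[g](ω) = \frac{\sqrt{\pi} \left(e^{4 \omega} + e^{8}\right) e^{- \frac{\omega^{2}}{4} - \omega - 9}}{2}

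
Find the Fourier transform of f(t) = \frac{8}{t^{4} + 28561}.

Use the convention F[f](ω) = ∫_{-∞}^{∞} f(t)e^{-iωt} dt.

F(ω) = \frac{8 \pi e^{- \frac{13 \sqrt{2} \left|{\omega}\right|}{2}} \sin{\left(\frac{13 \sqrt{2} \left|{\omega}\right|}{2} + \frac{\pi}{4} \right)}}{2197}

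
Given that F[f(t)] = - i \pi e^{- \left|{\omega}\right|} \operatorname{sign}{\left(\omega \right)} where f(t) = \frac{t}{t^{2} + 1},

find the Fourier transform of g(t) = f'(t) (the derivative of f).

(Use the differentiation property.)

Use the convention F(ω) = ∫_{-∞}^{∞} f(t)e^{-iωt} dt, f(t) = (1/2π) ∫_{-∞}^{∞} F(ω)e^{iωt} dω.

F[g](ω) = \pi \omega e^{- \left|{\omega}\right|} \operatorname{sign}{\left(\omega \right)}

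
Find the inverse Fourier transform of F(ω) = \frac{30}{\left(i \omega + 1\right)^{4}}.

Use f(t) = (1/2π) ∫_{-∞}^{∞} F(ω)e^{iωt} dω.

f(t) = 5 t^{3} e^{- t} u\left(t\right)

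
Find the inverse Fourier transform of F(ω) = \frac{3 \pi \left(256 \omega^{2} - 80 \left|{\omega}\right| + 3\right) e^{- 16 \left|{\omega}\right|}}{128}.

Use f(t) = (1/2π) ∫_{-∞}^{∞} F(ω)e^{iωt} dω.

f(t) = \frac{3 t^{4}}{\left(t^{2} + 256\right)^{3}}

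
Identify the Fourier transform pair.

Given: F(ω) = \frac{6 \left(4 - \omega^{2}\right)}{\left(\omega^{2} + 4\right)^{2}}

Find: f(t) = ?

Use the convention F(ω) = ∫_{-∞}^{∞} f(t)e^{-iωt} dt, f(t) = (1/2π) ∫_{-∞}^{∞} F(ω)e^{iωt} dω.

f(t) = 3 e^{- 2 \left|{t}\right|} \left|{t}\right|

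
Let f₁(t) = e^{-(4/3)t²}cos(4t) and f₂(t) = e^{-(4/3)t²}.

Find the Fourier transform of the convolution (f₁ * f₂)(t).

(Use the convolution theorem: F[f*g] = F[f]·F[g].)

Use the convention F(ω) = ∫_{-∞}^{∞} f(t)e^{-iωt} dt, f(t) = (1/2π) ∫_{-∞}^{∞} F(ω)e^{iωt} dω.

F[f₁*f₂](ω) = \frac{3 \pi \left(e^{3 \omega} + 1\right) e^{- \frac{3 \omega^{2}}{8} - \frac{3 \omega}{2} - 3}}{8}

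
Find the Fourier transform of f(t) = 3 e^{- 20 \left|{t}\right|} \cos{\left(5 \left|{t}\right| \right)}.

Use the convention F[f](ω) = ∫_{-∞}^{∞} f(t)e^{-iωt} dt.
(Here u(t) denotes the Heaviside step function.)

F(ω) = \frac{120 \left(\omega^{2} + 425\right)}{\omega^{4} + 750 \omega^{2} + 180625}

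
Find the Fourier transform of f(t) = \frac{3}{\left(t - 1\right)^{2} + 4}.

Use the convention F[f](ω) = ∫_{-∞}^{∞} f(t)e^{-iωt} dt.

F(ω) = \frac{3 \pi e^{- i \omega - 2 \left|{\omega}\right|}}{2}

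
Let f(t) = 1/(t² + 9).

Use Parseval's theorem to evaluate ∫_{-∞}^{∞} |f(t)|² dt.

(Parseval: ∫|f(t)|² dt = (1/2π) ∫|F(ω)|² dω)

∫|f(t)|² dt = \frac{\pi}{54}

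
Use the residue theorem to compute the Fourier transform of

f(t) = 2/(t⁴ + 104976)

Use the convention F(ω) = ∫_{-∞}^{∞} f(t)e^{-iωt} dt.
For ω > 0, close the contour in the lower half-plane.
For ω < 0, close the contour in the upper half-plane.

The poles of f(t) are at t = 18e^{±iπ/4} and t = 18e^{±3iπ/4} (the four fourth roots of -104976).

Let g(z) = f(z)e^{-iωz}; for large |z| the factor e^{-iωz} decays in the lower half-plane when ω > 0 and in the upper half-plane when ω < 0.

Case ω > 0 (lower half-plane, clockwise contour ⇒ F(ω) = -2πi·ΣRes):
  Res_{z = - 9 \sqrt{2} - 9 \sqrt{2} i} g(z) = \frac{\sqrt{2} i \left(1 - i\right) e^{9 \sqrt{2} \omega \left(-1 + i\right)}}{23328}
  Res_{z = 9 \sqrt{2} - 9 \sqrt{2} i} g(z) = \frac{\sqrt{2} i \left(1 + i\right) e^{- 9 \sqrt{2} \omega \left(1 + i\right)}}{23328}
  F(ω) = -2πi·ΣRes = \frac{\sqrt{2} \pi \left(1 - i\right) \left(e^{18 \sqrt{2} i \omega} + i\right) e^{- 9 \sqrt{2} \omega \left(1 + i\right)}}{11664} = \frac{\pi e^{- 9 \sqrt{2} \omega} \sin{\left(9 \sqrt{2} \omega + \frac{\pi}{4} \right)}}{2916}

Case ω < 0 (upper half-plane, counterclockwise contour ⇒ F(ω) = +2πi·ΣRes):
  Res_{z = 9 \sqrt{2} + 9 \sqrt{2} i} g(z) = \frac{\sqrt{2} i \left(-1 + i\right) e^{9 \sqrt{2} \omega \left(1 - i\right)}}{23328}
  Res_{z = - 9 \sqrt{2} + 9 \sqrt{2} i} g(z) = \frac{\sqrt{2} \left(1 - i\right) e^{9 \sqrt{2} \omega \left(1 + i\right)}}{23328}
  F(ω) = 2πi·ΣRes = - \frac{\sqrt{2} i \pi \left(i \left(1 - i\right) e^{9 \sqrt{2} \omega \left(1 - i\right)} - \left(1 - i\right) e^{9 \sqrt{2} \omega \left(1 + i\right)}\right)}{11664} = \frac{\pi e^{9 \sqrt{2} \omega} \cos{\left(9 \sqrt{2} \omega + \frac{\pi}{4} \right)}}{2916}

Both cases combine into a single formula in |ω|:

F(ω) = \frac{\pi e^{- 9 \sqrt{2} \left|{\omega}\right|} \sin{\left(9 \sqrt{2} \left|{\omega}\right| + \frac{\pi}{4} \right)}}{2916}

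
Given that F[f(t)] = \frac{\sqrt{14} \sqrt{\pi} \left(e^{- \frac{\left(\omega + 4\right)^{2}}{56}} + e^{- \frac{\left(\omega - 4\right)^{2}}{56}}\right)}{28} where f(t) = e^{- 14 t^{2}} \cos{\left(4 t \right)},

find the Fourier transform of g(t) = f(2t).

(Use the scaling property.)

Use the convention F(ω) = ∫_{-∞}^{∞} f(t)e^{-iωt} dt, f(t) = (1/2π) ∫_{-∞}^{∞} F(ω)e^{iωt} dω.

F[g](ω) = \frac{\sqrt{14} \sqrt{\pi} \left(e^{\frac{\omega}{7}} + 1\right) e^{- \frac{\omega^{2}}{224} - \frac{\omega}{14} - \frac{2}{7}}}{56}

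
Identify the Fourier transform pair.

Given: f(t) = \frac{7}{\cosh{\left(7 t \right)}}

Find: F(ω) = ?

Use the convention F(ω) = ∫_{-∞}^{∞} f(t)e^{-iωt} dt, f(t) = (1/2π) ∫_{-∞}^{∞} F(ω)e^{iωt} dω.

F(ω) = \frac{\pi}{\cosh{\left(\frac{\pi \omega}{14} \right)}}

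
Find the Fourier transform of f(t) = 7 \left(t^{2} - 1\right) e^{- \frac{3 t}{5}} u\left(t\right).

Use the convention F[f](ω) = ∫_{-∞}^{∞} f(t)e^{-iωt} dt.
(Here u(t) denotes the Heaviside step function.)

F(ω) = \frac{35 \left(250 i \omega - \left(5 i \omega + 3\right)^{3} + 150\right)}{\left(5 i \omega + 3\right)^{4}}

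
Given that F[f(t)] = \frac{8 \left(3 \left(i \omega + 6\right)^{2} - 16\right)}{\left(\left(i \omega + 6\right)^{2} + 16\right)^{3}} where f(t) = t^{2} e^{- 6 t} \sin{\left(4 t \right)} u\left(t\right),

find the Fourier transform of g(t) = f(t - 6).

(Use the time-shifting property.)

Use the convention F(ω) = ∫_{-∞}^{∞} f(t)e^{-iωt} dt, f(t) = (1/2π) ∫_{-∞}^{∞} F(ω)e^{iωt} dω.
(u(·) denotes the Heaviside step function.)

F[g](ω) = \frac{8 \left(3 \left(i \omega + 6\right)^{2} - 16\right) e^{- 6 i \omega}}{\left(\left(i \omega + 6\right)^{2} + 16\right)^{3}}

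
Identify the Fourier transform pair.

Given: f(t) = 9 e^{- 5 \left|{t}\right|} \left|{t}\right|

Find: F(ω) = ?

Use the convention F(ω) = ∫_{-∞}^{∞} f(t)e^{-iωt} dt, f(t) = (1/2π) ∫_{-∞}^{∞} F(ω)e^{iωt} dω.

F(ω) = \frac{18 \left(25 - \omega^{2}\right)}{\left(\omega^{2} + 25\right)^{2}}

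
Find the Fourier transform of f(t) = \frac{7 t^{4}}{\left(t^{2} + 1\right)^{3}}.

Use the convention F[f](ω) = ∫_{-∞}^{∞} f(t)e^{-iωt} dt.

F(ω) = \frac{7 \pi \left(\omega^{2} - 5 \left|{\omega}\right| + 3\right) e^{- \left|{\omega}\right|}}{8}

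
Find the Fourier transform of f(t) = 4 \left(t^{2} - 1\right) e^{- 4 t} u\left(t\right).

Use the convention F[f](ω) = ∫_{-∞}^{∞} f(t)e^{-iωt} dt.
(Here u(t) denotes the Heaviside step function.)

F(ω) = \frac{4 \left(2 i \omega - \left(i \omega + 4\right)^{3} + 8\right)}{\left(i \omega + 4\right)^{4}}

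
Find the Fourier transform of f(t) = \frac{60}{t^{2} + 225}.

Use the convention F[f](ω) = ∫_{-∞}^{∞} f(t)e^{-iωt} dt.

F(ω) = 4 \pi e^{- 15 \left|{\omega}\right|}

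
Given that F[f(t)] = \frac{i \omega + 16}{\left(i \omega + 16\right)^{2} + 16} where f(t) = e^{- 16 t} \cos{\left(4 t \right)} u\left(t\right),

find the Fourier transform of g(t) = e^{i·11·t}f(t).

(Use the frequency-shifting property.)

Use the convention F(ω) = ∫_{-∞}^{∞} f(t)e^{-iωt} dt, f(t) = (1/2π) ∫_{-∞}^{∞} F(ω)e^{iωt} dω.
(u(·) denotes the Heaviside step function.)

F[g](ω) = \frac{i \left(\omega - 11\right) + 16}{\left(i \left(\omega - 11\right) + 16\right)^{2} + 16}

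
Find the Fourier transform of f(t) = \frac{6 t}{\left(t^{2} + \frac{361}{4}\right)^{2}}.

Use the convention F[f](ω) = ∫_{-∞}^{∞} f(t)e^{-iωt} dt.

F(ω) = - \frac{6 i \pi \omega e^{- \frac{19 \left|{\omega}\right|}{2}}}{19}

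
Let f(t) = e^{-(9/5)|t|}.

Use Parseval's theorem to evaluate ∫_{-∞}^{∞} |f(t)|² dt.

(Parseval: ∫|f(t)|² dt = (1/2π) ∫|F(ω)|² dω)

∫|f(t)|² dt = \frac{5}{9}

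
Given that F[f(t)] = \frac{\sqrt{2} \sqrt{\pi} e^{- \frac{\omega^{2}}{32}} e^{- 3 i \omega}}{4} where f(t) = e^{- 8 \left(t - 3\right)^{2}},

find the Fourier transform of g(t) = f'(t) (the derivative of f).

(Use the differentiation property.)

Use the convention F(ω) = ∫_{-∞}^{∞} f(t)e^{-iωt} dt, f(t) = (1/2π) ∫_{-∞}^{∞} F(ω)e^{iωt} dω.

F[g](ω) = \frac{\sqrt{2} i \sqrt{\pi} \omega e^{- \frac{\omega \left(\omega + 96 i\right)}{32}}}{4}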